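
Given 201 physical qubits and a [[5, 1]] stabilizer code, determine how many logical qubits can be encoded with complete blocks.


Each code block uses 5 physical qubits for 1 logical qubit(s).
Number of complete blocks = floor(201 / 5) = 40
Logical qubits = 40 * 1
= 40

40


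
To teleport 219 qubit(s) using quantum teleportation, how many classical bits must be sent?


Quantum teleportation requires 2 classical bits per qubit teleported.
219 qubit(s) -> 2 * 219 = 438 classical bits

438


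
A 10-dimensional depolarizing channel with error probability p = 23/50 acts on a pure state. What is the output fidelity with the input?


F = (1-p) + p/d
= (1 - 0.4600) + 0.4600/10
= 0.5400 + 0.0460
= 0.5860

0.5860


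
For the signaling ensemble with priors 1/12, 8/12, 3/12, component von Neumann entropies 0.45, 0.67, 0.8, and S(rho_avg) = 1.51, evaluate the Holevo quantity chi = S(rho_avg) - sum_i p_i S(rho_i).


chi = S(rho) - sum_i p_i * S(rho_i)
Weighted entropy = 1/12 * 0.45 + 8/12 * 0.67 + 3/12 * 0.8
= 0.6842
chi = 1.51 - 0.6842
= 0.8258

0.8258


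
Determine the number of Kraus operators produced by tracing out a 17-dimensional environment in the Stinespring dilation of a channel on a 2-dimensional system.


Tracing out the environment in an orthonormal basis {|i>_E} gives Kraus operators K_i = <i|_E U |0>_E.
Number of Kraus operators = dim(H_env) = d_env
= 17

17


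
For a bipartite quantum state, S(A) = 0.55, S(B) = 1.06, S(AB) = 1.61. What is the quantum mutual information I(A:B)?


I(A:B) = S(A) + S(B) - S(AB)
= 0.55 + 1.06 - 1.61
= 0.0000

0.0000


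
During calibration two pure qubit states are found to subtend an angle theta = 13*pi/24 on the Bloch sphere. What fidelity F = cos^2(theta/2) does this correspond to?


For states separated by angle theta on Bloch sphere:
F = cos^2(theta/2)
theta = 13*pi/24 = 1.7017
theta/2 = 0.8508
cos(theta/2) = 0.6593
F = 0.4347

0.4347


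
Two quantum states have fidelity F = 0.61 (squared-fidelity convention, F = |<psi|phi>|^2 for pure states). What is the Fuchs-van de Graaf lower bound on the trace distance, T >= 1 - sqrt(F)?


Fuchs-van de Graaf (squared-fidelity convention): 1 - sqrt(F) <= T <= sqrt(1 - F).
Lower bound: T >= 1 - sqrt(F)
sqrt(F) = sqrt(0.61) = 0.7810
T >= 1 - 0.7810
T >= 0.2190

0.2190


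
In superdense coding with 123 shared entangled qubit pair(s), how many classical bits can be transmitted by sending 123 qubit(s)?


Superdense coding allows 2 classical bits per shared entangled pair.
123 pair(s) -> 2 * 123 = 246 classical bits

246


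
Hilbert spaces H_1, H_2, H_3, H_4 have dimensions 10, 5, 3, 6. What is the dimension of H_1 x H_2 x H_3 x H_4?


dim(H_1 x H_2 x H_3 x H_4) = 10 * 5 * 3 * 6
= 50 * 3 * 6
= 150 * 6
= 900

900


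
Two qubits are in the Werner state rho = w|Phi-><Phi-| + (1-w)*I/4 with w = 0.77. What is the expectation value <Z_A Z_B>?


|Phi-> = (|00> - |11>)/sqrt(2)
For the pure Bell state, <Z_A Z_B> = +1 (Bell-state Pauli correlator).
The maximally-mixed part I/4 has tr(I/4 * P tensor P) = 0 for any traceless Pauli P.
So <Z_A Z_B>_rho = w * (+1) + (1 - w) * 0
= 0.77 * (+1)
= 0.7700

0.7700


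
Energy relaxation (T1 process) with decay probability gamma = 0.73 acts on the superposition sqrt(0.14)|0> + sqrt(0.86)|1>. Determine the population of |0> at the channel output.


For amplitude damping with parameter gamma on state sqrt(a)|0> + sqrt(b)|1>:
alpha^2 = 0.14, beta^2 = 0.86
P(|0>) = alpha^2 + gamma * beta^2
= 0.14 + 0.73 * 0.86
= 0.14 + 0.6278
= 0.7678

0.7678


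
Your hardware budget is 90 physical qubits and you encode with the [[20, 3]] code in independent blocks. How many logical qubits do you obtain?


Each code block uses 20 physical qubits for 3 logical qubit(s).
Number of complete blocks = floor(90 / 20) = 4
Logical qubits = 4 * 3
= 12

12


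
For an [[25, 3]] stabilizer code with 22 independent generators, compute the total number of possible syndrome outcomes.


Each stabilizer generator gives a binary (+1 or -1) measurement outcome.
With 22 independent generators:
Total syndromes = 2^22
= 4194304

4194304


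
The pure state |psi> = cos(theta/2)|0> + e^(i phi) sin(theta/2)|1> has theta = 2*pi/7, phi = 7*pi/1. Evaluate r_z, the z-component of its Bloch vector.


theta = 0.8976, phi = 21.9911
r_z = cos(theta) = 0.6235

0.6235


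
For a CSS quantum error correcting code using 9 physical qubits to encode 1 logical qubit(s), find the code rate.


Code rate R = k/n
= 1/9
= 0.1111

0.1111


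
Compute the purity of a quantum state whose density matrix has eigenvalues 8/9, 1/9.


tr(rho^2) = sum of eigenvalues squared
= (8/9)^2 + (1/9)^2
= (64 + 1) / 81
= 65/81
= 0.8025

0.8025


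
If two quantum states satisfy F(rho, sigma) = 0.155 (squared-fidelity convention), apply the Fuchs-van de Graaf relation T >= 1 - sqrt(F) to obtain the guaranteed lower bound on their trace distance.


Fuchs-van de Graaf (squared-fidelity convention): 1 - sqrt(F) <= T <= sqrt(1 - F).
Lower bound: T >= 1 - sqrt(F)
sqrt(F) = sqrt(0.155) = 0.3937
T >= 1 - 0.3937
T >= 0.6063

0.6063


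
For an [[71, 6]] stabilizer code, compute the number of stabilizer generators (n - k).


For an [[n,k]] stabilizer code:
Number of stabilizer generators = n - k
= 71 - 6
= 65

65


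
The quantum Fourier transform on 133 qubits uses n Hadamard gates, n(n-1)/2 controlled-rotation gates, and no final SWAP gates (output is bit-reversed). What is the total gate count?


Hadamard gates: 133
Controlled rotations: n*(n-1)/2 = 133*132/2 = 8778
SWAP gates: 0 (omitted)
Total = 133 + 8778
= 8911

8911


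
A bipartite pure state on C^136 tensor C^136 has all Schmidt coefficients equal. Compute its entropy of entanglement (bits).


For a maximally entangled state in d x d:
S = log2(d) = log2(136)
= 7.0875

7.0875


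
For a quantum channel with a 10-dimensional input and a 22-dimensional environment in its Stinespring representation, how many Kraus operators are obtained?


Tracing out the environment in an orthonormal basis {|i>_E} gives Kraus operators K_i = <i|_E U |0>_E.
Number of Kraus operators = dim(H_env) = d_env
= 22

22


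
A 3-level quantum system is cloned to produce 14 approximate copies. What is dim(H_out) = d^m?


Output space = H^(tensor 14) where dim(H) = 3
dim = 3^14
= 9 (after 2 factors)
= 27 (after 3 factors)
= 81 (after 4 factors)
= 243 (after 5 factors)
= 729 (after 6 factors)
= 2187 (after 7 factors)
= 6561 (after 8 factors)
= 19683 (after 9 factors)
= 59049 (after 10 factors)
= 177147 (after 11 factors)
= 531441 (after 12 factors)
= 1594323 (after 13 factors)
= 4782969 (after 14 factors)
= 4782969

4782969


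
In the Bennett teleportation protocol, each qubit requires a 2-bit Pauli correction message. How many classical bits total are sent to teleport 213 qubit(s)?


Quantum teleportation requires 2 classical bits per qubit teleported.
213 qubit(s) -> 2 * 213 = 426 classical bits

426


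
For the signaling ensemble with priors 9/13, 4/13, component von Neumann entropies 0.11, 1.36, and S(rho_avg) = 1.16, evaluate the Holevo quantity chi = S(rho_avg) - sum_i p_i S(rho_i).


chi = S(rho) - sum_i p_i * S(rho_i)
Weighted entropy = 9/13 * 0.11 + 4/13 * 1.36
= 0.4946
chi = 1.16 - 0.4946
= 0.6654

0.6654


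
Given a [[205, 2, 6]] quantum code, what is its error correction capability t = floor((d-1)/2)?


Code parameters: [[205, 2, 6]], distance d = 6.
Number of correctable errors = floor((d-1)/2)
= floor((6 - 1)/2)
= floor(5/2)
= 2

2


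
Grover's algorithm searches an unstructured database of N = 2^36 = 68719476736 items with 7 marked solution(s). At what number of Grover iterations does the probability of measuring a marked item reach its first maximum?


After j Grover iterations the success probability is P(j) = sin^2((2j+1)*theta), where sin(theta) = sqrt(k/N).
N = 2^36 = 68719476736, k = 7
sin(theta) = sqrt(k/N) = 1.009274029e-05
theta = arcsin(sqrt(k/N)) = 1.009274029e-05 rad
P(j) reaches its first maximum when (2j+1)*theta is as close as possible to pi/2, i.e. j = round(pi/(4*theta) - 1/2).
pi/(4*theta) - 1/2 = 77817.6287
(For comparison, the common estimate pi/4 * sqrt(N/k) = 77818.1287; the exact maximiser is used here.)
Optimal iterations = 77818

77818


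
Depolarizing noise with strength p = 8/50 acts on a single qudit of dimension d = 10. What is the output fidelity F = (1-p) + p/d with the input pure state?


F = (1-p) + p/d
= (1 - 0.1600) + 0.1600/10
= 0.8400 + 0.0160
= 0.8560

0.8560


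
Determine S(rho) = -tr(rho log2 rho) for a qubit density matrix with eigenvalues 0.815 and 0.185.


S = -p*log2(p) - (1-p)*log2(1-p)
p = 0.8150, 1-p = 0.1850
= -0.8150 * log2(0.8150) - 0.1850 * log2(0.1850)
= -(-0.2405) - (-0.4504)
= 0.6909

0.6909


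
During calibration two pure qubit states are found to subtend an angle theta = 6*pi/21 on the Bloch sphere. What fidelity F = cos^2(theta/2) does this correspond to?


For states separated by angle theta on Bloch sphere:
F = cos^2(theta/2)
theta = 6*pi/21 = 0.8976
theta/2 = 0.4488
cos(theta/2) = 0.9010
F = 0.8117

0.8117


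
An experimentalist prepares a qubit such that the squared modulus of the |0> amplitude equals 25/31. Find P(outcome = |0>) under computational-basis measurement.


|alpha|^2 = 25/31 = 0.8065
|beta|^2 = 1 - 25/31 = 6/31 = 0.1935
P(|0>) = |alpha|^2 = 0.8065

0.8065


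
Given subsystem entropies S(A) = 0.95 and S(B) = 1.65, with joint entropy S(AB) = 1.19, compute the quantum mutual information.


I(A:B) = S(A) + S(B) - S(AB)
= 0.95 + 1.65 - 1.19
= 1.4100

1.4100


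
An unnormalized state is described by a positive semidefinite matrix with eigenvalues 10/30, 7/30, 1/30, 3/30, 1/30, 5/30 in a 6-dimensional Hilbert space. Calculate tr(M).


tr(M) = sum of eigenvalues
= 10/30 + 7/30 + 1/30 + 3/30 + 1/30 + 5/30
= 27/30
= 0.9000

0.9000


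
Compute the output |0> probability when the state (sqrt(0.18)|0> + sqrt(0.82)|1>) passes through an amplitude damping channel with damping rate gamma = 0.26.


For amplitude damping with parameter gamma on state sqrt(a)|0> + sqrt(b)|1>:
alpha^2 = 0.18, beta^2 = 0.82
P(|0>) = alpha^2 + gamma * beta^2
= 0.18 + 0.26 * 0.82
= 0.18 + 0.2132
= 0.3932

0.3932


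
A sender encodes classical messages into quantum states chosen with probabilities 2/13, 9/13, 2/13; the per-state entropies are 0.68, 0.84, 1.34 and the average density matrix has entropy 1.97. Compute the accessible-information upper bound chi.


chi = S(rho) - sum_i p_i * S(rho_i)
Weighted entropy = 2/13 * 0.68 + 9/13 * 0.84 + 2/13 * 1.34
= 0.8923
chi = 1.97 - 0.8923
= 1.0777

1.0777


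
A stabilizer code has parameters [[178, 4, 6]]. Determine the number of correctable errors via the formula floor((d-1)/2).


Code parameters: [[178, 4, 6]], distance d = 6.
Number of correctable errors = floor((d-1)/2)
= floor((6 - 1)/2)
= floor(5/2)
= 2

2


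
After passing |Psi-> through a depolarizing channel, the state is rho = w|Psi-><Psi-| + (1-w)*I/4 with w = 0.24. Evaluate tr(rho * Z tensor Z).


|Psi-> = (|01> - |10>)/sqrt(2)
For the pure Bell state, <Z_A Z_B> = -1 (Bell-state Pauli correlator).
The maximally-mixed part I/4 has tr(I/4 * P tensor P) = 0 for any traceless Pauli P.
So <Z_A Z_B>_rho = w * (-1) + (1 - w) * 0
= 0.24 * (-1)
= -0.2400

-0.2400


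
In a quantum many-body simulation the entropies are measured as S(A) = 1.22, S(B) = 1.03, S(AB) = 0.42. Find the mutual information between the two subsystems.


I(A:B) = S(A) + S(B) - S(AB)
= 1.22 + 1.03 - 0.42
= 1.8300

1.8300


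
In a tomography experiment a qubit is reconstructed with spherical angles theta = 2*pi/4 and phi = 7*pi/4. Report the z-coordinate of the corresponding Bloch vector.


theta = 1.5708, phi = 5.4978
r_z = cos(theta) = 0.0000

0.0000


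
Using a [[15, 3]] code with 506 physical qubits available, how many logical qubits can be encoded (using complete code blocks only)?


Each code block uses 15 physical qubits for 3 logical qubit(s).
Number of complete blocks = floor(506 / 15) = 33
Logical qubits = 33 * 3
= 99

99


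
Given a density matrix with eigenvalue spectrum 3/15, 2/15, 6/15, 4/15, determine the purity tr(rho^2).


tr(rho^2) = sum of eigenvalues squared
= (3/15)^2 + (2/15)^2 + (6/15)^2 + (4/15)^2
= (9 + 4 + 36 + 16) / 225
= 65/225
= 0.2889

0.2889


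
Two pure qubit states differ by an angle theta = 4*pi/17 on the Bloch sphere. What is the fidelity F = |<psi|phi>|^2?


For states separated by angle theta on Bloch sphere:
F = cos^2(theta/2)
theta = 4*pi/17 = 0.7392
theta/2 = 0.3696
cos(theta/2) = 0.9325
F = 0.8695

0.8695


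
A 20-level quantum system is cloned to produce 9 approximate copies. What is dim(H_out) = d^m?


Output space = H^(tensor 9) where dim(H) = 20
dim = 20^9
= 400 (after 2 factors)
= 8000 (after 3 factors)
= 160000 (after 4 factors)
= 3200000 (after 5 factors)
= 64000000 (after 6 factors)
= 1280000000 (after 7 factors)
= 25600000000 (after 8 factors)
= 512000000000 (after 9 factors)
= 512000000000

512000000000


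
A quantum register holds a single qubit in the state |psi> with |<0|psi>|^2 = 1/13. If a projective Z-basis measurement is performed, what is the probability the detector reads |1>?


|alpha|^2 = 1/13 = 0.0769
|beta|^2 = 1 - 1/13 = 12/13 = 0.9231
P(|1>) = |beta|^2 = 0.9231

0.9231


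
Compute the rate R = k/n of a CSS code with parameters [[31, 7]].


Code rate R = k/n
= 7/31
= 0.2258

0.2258


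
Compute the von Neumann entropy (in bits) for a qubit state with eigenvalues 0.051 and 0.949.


S = -p*log2(p) - (1-p)*log2(1-p)
p = 0.0510, 1-p = 0.9490
= -0.0510 * log2(0.0510) - 0.9490 * log2(0.9490)
= -(-0.2190) - (-0.0717)
= 0.2906

0.2906


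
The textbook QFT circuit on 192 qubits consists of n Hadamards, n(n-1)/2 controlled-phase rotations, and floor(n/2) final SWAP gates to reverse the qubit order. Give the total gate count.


Hadamard gates: 192
Controlled rotations: n*(n-1)/2 = 192*191/2 = 18336
SWAP gates: floor(n/2) = floor(192/2) = 96
Total = 192 + 18336 + 96
= 18624

18624


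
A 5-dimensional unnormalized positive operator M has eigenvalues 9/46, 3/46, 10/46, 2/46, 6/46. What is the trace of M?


tr(M) = sum of eigenvalues
= 9/46 + 3/46 + 10/46 + 2/46 + 6/46
= 30/46
= 0.6522

0.6522


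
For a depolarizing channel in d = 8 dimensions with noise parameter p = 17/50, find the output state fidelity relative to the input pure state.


F = (1-p) + p/d
= (1 - 0.3400) + 0.3400/8
= 0.6600 + 0.0425
= 0.7025

0.7025


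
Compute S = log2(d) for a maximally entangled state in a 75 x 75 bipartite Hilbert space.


For a maximally entangled state in d x d:
S = log2(d) = log2(75)
= 6.2288

6.2288


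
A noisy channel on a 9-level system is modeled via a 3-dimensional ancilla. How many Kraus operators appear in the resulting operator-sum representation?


Tracing out the environment in an orthonormal basis {|i>_E} gives Kraus operators K_i = <i|_E U |0>_E.
Number of Kraus operators = dim(H_env) = d_env
= 3

3


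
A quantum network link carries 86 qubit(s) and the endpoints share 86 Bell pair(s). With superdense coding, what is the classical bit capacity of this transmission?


Superdense coding allows 2 classical bits per shared entangled pair.
86 pair(s) -> 2 * 86 = 172 classical bits

172


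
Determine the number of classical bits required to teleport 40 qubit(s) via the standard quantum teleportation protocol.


Quantum teleportation requires 2 classical bits per qubit teleported.
40 qubit(s) -> 2 * 40 = 80 classical bits

80


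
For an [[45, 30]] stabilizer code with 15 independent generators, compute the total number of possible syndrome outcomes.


Each stabilizer generator gives a binary (+1 or -1) measurement outcome.
With 15 independent generators:
Total syndromes = 2^15
= 32768

32768


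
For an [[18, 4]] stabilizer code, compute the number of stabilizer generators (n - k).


For an [[n,k]] stabilizer code:
Number of stabilizer generators = n - k
= 18 - 4
= 14

14


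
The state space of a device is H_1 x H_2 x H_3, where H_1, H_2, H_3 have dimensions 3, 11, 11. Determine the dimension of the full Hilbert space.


dim(H_1 x H_2 x H_3) = 3 * 11 * 11
= 33 * 11
= 363

363


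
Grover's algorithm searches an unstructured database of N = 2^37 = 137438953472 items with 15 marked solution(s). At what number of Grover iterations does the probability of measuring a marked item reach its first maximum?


After j Grover iterations the success probability is P(j) = sin^2((2j+1)*theta), where sin(theta) = sqrt(k/N).
N = 2^37 = 137438953472, k = 15
sin(theta) = sqrt(k/N) = 1.044697871e-05
theta = arcsin(sqrt(k/N)) = 1.044697871e-05 rad
P(j) reaches its first maximum when (2j+1)*theta is as close as possible to pi/2, i.e. j = round(pi/(4*theta) - 1/2).
pi/(4*theta) - 1/2 = 75178.9548
(For comparison, the common estimate pi/4 * sqrt(N/k) = 75179.4548; the exact maximiser is used here.)
Optimal iterations = 75179

75179


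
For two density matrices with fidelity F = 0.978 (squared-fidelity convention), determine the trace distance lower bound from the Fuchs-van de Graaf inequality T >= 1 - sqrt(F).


Fuchs-van de Graaf (squared-fidelity convention): 1 - sqrt(F) <= T <= sqrt(1 - F).
Lower bound: T >= 1 - sqrt(F)
sqrt(F) = sqrt(0.978) = 0.9889
T >= 1 - 0.9889
T >= 0.0111

0.0111


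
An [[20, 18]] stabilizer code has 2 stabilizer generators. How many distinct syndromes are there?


Each stabilizer generator gives a binary (+1 or -1) measurement outcome.
With 2 independent generators:
Total syndromes = 2^2
= 4

4


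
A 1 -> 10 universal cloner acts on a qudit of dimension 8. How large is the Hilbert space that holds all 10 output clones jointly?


Output space = H^(tensor 10) where dim(H) = 8
dim = 8^10
= 64 (after 2 factors)
= 512 (after 3 factors)
= 4096 (after 4 factors)
= 32768 (after 5 factors)
= 262144 (after 6 factors)
= 2097152 (after 7 factors)
= 16777216 (after 8 factors)
= 134217728 (after 9 factors)
= 1073741824 (after 10 factors)
= 1073741824

1073741824


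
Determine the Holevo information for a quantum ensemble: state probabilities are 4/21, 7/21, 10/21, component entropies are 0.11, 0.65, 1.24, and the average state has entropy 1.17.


chi = S(rho) - sum_i p_i * S(rho_i)
Weighted entropy = 4/21 * 0.11 + 7/21 * 0.65 + 10/21 * 1.24
= 0.8281
chi = 1.17 - 0.8281
= 0.3419

0.3419


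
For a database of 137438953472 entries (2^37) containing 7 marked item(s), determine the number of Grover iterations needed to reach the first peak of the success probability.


After j Grover iterations the success probability is P(j) = sin^2((2j+1)*theta), where sin(theta) = sqrt(k/N).
N = 2^37 = 137438953472, k = 7
sin(theta) = sqrt(k/N) = 7.136645101e-06
theta = arcsin(sqrt(k/N)) = 7.136645101e-06 rad
P(j) reaches its first maximum when (2j+1)*theta is as close as possible to pi/2, i.e. j = round(pi/(4*theta) - 1/2).
pi/(4*theta) - 1/2 = 110050.9531
(For comparison, the common estimate pi/4 * sqrt(N/k) = 110051.4531; the exact maximiser is used here.)
Optimal iterations = 110051

110051


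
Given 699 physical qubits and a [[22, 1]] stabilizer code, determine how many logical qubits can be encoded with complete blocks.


Each code block uses 22 physical qubits for 1 logical qubit(s).
Number of complete blocks = floor(699 / 22) = 31
Logical qubits = 31 * 1
= 31

31


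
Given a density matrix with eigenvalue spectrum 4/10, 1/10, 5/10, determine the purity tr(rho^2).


tr(rho^2) = sum of eigenvalues squared
= (4/10)^2 + (1/10)^2 + (5/10)^2
= (16 + 1 + 25) / 100
= 42/100
= 0.4200

0.4200


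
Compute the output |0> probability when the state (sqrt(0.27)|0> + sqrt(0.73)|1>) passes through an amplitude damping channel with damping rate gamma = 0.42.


For amplitude damping with parameter gamma on state sqrt(a)|0> + sqrt(b)|1>:
alpha^2 = 0.27, beta^2 = 0.73
P(|0>) = alpha^2 + gamma * beta^2
= 0.27 + 0.42 * 0.73
= 0.27 + 0.3066
= 0.5766

0.5766


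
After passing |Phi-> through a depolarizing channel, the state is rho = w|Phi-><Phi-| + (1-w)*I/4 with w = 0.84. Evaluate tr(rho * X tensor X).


|Phi-> = (|00> - |11>)/sqrt(2)
For the pure Bell state, <X_A X_B> = -1 (Bell-state Pauli correlator).
The maximally-mixed part I/4 has tr(I/4 * P tensor P) = 0 for any traceless Pauli P.
So <X_A X_B>_rho = w * (-1) + (1 - w) * 0
= 0.84 * (-1)
= -0.8400

-0.8400


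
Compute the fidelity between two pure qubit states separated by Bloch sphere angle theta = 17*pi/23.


For states separated by angle theta on Bloch sphere:
F = cos^2(theta/2)
theta = 17*pi/23 = 2.3220
theta/2 = 1.1610
cos(theta/2) = 0.3984
F = 0.1587

0.1587


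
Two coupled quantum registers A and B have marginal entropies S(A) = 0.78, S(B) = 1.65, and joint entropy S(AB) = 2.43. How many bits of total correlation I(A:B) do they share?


I(A:B) = S(A) + S(B) - S(AB)
= 0.78 + 1.65 - 2.43
= 0.0000

0.0000


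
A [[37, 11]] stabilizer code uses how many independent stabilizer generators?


For an [[n,k]] stabilizer code:
Number of stabilizer generators = n - k
= 37 - 11
= 26

26


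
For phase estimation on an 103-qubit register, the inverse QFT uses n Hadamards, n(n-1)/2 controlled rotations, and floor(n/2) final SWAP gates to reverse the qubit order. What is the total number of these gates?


Hadamard gates: 103
Controlled rotations: n*(n-1)/2 = 103*102/2 = 5253
SWAP gates: floor(n/2) = floor(103/2) = 51
Total = 103 + 5253 + 51
= 5407

5407


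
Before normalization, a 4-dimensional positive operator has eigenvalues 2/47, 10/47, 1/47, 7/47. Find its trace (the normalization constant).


tr(M) = sum of eigenvalues
= 2/47 + 10/47 + 1/47 + 7/47
= 20/47
= 0.4255

0.4255


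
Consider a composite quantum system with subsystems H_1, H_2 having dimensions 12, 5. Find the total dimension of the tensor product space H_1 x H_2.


dim(H_1 x H_2) = 12 * 5
= 60

60


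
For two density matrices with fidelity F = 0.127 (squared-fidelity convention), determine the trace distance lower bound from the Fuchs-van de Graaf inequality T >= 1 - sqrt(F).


Fuchs-van de Graaf (squared-fidelity convention): 1 - sqrt(F) <= T <= sqrt(1 - F).
Lower bound: T >= 1 - sqrt(F)
sqrt(F) = sqrt(0.127) = 0.3564
T >= 1 - 0.3564
T >= 0.6436

0.6436


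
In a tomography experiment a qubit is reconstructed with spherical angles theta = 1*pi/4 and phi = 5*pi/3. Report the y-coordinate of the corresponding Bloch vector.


theta = 0.7854, phi = 5.2360
r_y = sin(theta)*sin(phi) = 0.7071 * -0.8660
r_y = -0.6124

-0.6124


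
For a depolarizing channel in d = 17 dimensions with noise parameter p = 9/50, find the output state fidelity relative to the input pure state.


F = (1-p) + p/d
= (1 - 0.1800) + 0.1800/17
= 0.8200 + 0.0106
= 0.8306

0.8306


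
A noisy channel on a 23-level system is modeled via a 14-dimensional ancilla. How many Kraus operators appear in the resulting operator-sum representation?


Tracing out the environment in an orthonormal basis {|i>_E} gives Kraus operators K_i = <i|_E U |0>_E.
Number of Kraus operators = dim(H_env) = d_env
= 14

14


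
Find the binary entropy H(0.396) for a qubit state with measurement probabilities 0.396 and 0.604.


S = -p*log2(p) - (1-p)*log2(1-p)
p = 0.3960, 1-p = 0.6040
= -0.3960 * log2(0.3960) - 0.6040 * log2(0.6040)
= -(-0.5292) - (-0.4393)
= 0.9686

0.9686


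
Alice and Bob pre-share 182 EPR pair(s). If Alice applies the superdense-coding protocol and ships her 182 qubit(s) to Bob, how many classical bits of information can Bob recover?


Superdense coding allows 2 classical bits per shared entangled pair.
182 pair(s) -> 2 * 182 = 364 classical bits

364


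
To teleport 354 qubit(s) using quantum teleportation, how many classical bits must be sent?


Quantum teleportation requires 2 classical bits per qubit teleported.
354 qubit(s) -> 2 * 354 = 708 classical bits

708


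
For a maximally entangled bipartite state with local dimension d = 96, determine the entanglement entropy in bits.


For a maximally entangled state in d x d:
S = log2(d) = log2(96)
= 6.5850

6.5850


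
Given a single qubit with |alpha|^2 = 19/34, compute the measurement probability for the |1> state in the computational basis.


|alpha|^2 = 19/34 = 0.5588
|beta|^2 = 1 - 19/34 = 15/34 = 0.4412
P(|1>) = |beta|^2 = 0.4412

0.4412


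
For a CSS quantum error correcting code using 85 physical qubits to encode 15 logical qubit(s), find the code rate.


Code rate R = k/n
= 15/85
= 0.1765

0.1765


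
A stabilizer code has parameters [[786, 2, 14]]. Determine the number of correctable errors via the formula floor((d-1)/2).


Code parameters: [[786, 2, 14]], distance d = 14.
Number of correctable errors = floor((d-1)/2)
= floor((14 - 1)/2)
= floor(13/2)
= 6

6


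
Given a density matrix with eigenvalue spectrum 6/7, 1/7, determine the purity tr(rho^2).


tr(rho^2) = sum of eigenvalues squared
= (6/7)^2 + (1/7)^2
= (36 + 1) / 49
= 37/49
= 0.7551

0.7551


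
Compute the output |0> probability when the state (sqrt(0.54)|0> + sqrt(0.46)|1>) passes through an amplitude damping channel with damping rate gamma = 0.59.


For amplitude damping with parameter gamma on state sqrt(a)|0> + sqrt(b)|1>:
alpha^2 = 0.54, beta^2 = 0.46
P(|0>) = alpha^2 + gamma * beta^2
= 0.54 + 0.59 * 0.46
= 0.54 + 0.2714
= 0.8114

0.8114


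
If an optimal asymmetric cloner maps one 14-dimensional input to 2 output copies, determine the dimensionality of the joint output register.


Output space = H^(tensor 2) where dim(H) = 14
dim = 14^2
= 196

196


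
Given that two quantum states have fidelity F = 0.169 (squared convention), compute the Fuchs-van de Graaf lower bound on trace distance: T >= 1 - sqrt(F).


Fuchs-van de Graaf (squared-fidelity convention): 1 - sqrt(F) <= T <= sqrt(1 - F).
Lower bound: T >= 1 - sqrt(F)
sqrt(F) = sqrt(0.169) = 0.4111
T >= 1 - 0.4111
T >= 0.5889

0.5889


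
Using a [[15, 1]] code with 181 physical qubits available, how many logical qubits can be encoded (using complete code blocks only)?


Each code block uses 15 physical qubits for 1 logical qubit(s).
Number of complete blocks = floor(181 / 15) = 12
Logical qubits = 12 * 1
= 12

12


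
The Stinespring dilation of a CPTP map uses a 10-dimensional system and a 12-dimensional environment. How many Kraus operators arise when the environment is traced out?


Tracing out the environment in an orthonormal basis {|i>_E} gives Kraus operators K_i = <i|_E U |0>_E.
Number of Kraus operators = dim(H_env) = d_env
= 12

12


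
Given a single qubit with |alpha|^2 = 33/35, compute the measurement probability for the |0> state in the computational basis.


|alpha|^2 = 33/35 = 0.9429
|beta|^2 = 1 - 33/35 = 2/35 = 0.0571
P(|0>) = |alpha|^2 = 0.9429

0.9429


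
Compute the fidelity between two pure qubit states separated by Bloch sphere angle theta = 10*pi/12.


For states separated by angle theta on Bloch sphere:
F = cos^2(theta/2)
theta = 10*pi/12 = 2.6180
theta/2 = 1.3090
cos(theta/2) = 0.2588
F = 0.0670

0.0670


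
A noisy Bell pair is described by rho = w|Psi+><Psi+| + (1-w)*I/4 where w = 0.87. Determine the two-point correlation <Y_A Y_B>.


|Psi+> = (|01> + |10>)/sqrt(2)
For the pure Bell state, <Y_A Y_B> = +1 (Bell-state Pauli correlator).
The maximally-mixed part I/4 has tr(I/4 * P tensor P) = 0 for any traceless Pauli P.
So <Y_A Y_B>_rho = w * (+1) + (1 - w) * 0
= 0.87 * (+1)
= 0.8700

0.8700


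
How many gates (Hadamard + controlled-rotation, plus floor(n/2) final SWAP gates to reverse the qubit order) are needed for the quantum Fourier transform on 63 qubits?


Hadamard gates: 63
Controlled rotations: n*(n-1)/2 = 63*62/2 = 1953
SWAP gates: floor(n/2) = floor(63/2) = 31
Total = 63 + 1953 + 31
= 2047

2047


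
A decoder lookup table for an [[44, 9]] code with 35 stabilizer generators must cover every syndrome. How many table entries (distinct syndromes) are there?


Each stabilizer generator gives a binary (+1 or -1) measurement outcome.
With 35 independent generators:
Total syndromes = 2^35
= 34359738368

34359738368


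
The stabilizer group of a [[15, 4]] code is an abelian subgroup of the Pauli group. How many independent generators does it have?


For an [[n,k]] stabilizer code:
Number of stabilizer generators = n - k
= 15 - 4
= 11

11


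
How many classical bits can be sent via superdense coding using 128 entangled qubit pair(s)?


Superdense coding allows 2 classical bits per shared entangled pair.
128 pair(s) -> 2 * 128 = 256 classical bits

256


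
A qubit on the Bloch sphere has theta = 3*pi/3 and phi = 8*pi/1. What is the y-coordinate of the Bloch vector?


theta = 3.1416, phi = 25.1327
r_y = sin(theta)*sin(phi) = 0.0000 * 0.0000
r_y = 0.0000

0.0000


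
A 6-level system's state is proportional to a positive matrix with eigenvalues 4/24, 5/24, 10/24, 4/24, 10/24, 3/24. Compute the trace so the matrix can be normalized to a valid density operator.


tr(M) = sum of eigenvalues
= 4/24 + 5/24 + 10/24 + 4/24 + 10/24 + 3/24
= 36/24
= 1.5000

1.5000


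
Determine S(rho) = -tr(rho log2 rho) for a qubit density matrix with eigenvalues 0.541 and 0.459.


S = -p*log2(p) - (1-p)*log2(1-p)
p = 0.5410, 1-p = 0.4590
= -0.5410 * log2(0.5410) - 0.4590 * log2(0.4590)
= -(-0.4795) - (-0.5157)
= 0.9951

0.9951


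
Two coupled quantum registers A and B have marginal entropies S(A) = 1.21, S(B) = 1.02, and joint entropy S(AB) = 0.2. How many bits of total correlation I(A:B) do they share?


I(A:B) = S(A) + S(B) - S(AB)
= 1.21 + 1.02 - 0.2
= 2.0300

2.0300


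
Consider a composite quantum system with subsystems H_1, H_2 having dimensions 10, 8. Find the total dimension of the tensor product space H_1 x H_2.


dim(H_1 x H_2) = 10 * 8
= 80

80


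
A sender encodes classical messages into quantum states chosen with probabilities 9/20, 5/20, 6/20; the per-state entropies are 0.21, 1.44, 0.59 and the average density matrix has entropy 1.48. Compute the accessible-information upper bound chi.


chi = S(rho) - sum_i p_i * S(rho_i)
Weighted entropy = 9/20 * 0.21 + 5/20 * 1.44 + 6/20 * 0.59
= 0.6315
chi = 1.48 - 0.6315
= 0.8485

0.8485


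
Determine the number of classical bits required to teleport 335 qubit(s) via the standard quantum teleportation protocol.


Quantum teleportation requires 2 classical bits per qubit teleported.
335 qubit(s) -> 2 * 335 = 670 classical bits

670


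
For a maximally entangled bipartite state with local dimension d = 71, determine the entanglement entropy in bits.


For a maximally entangled state in d x d:
S = log2(d) = log2(71)
= 6.1497

6.1497


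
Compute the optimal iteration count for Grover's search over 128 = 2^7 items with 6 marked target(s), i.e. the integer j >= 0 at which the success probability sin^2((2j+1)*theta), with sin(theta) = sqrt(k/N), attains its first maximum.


After j Grover iterations the success probability is P(j) = sin^2((2j+1)*theta), where sin(theta) = sqrt(k/N).
N = 2^7 = 128, k = 6
sin(theta) = sqrt(k/N) = 0.2165063509
theta = arcsin(sqrt(k/N)) = 0.2182345144 rad
P(j) reaches its first maximum when (2j+1)*theta is as close as possible to pi/2, i.e. j = round(pi/(4*theta) - 1/2).
pi/(4*theta) - 1/2 = 3.0989
(For comparison, the common estimate pi/4 * sqrt(N/k) = 3.6276; the exact maximiser is used here.)
Optimal iterations = 3

3


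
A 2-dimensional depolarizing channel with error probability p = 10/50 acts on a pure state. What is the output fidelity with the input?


F = (1-p) + p/d
= (1 - 0.2000) + 0.2000/2
= 0.8000 + 0.1000
= 0.9000

0.9000


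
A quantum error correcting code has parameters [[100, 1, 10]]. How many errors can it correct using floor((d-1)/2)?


Code parameters: [[100, 1, 10]], distance d = 10.
Number of correctable errors = floor((d-1)/2)
= floor((10 - 1)/2)
= floor(9/2)
= 4

4


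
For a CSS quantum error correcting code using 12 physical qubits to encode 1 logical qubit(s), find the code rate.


Code rate R = k/n
= 1/12
= 0.0833

0.0833


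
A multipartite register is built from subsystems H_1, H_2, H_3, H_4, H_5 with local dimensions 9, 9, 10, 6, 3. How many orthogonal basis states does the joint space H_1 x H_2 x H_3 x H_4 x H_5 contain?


dim(H_1 x H_2 x H_3 x H_4 x H_5) = 9 * 9 * 10 * 6 * 3
= 81 * 10 * 6 * 3
= 810 * 6 * 3
= 4860 * 3
= 14580

14580


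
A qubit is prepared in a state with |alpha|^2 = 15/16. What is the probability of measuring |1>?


|alpha|^2 = 15/16 = 0.9375
|beta|^2 = 1 - 15/16 = 1/16 = 0.0625
P(|1>) = |beta|^2 = 0.0625

0.0625


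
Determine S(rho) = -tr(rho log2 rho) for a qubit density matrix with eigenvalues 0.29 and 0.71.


S = -p*log2(p) - (1-p)*log2(1-p)
p = 0.2900, 1-p = 0.7100
= -0.2900 * log2(0.2900) - 0.7100 * log2(0.7100)
= -(-0.5179) - (-0.3508)
= 0.8687

0.8687


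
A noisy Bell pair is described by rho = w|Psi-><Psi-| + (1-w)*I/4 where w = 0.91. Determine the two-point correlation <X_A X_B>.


|Psi-> = (|01> - |10>)/sqrt(2)
For the pure Bell state, <X_A X_B> = -1 (Bell-state Pauli correlator).
The maximally-mixed part I/4 has tr(I/4 * P tensor P) = 0 for any traceless Pauli P.
So <X_A X_B>_rho = w * (-1) + (1 - w) * 0
= 0.91 * (-1)
= -0.9100

-0.9100


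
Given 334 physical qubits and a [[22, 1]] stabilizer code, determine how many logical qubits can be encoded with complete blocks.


Each code block uses 22 physical qubits for 1 logical qubit(s).
Number of complete blocks = floor(334 / 22) = 15
Logical qubits = 15 * 1
= 15

15


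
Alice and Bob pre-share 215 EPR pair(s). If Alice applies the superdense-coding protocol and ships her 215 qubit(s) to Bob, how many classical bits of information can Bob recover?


Superdense coding allows 2 classical bits per shared entangled pair.
215 pair(s) -> 2 * 215 = 430 classical bits

430


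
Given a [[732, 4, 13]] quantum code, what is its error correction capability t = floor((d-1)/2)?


Code parameters: [[732, 4, 13]], distance d = 13.
Number of correctable errors = floor((d-1)/2)
= floor((13 - 1)/2)
= floor(12/2)
= 6

6


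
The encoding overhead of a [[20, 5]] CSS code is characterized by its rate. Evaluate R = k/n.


Code rate R = k/n
= 5/20
= 0.2500

0.2500


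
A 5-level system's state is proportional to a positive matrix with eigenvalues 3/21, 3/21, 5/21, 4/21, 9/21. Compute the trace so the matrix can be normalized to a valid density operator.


tr(M) = sum of eigenvalues
= 3/21 + 3/21 + 5/21 + 4/21 + 9/21
= 24/21
= 1.1429

1.1429


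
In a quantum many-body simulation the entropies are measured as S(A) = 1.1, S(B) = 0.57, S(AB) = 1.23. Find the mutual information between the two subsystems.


I(A:B) = S(A) + S(B) - S(AB)
= 1.1 + 0.57 - 1.23
= 0.4400

0.4400


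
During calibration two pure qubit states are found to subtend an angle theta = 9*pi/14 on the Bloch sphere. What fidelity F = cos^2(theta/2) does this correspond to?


For states separated by angle theta on Bloch sphere:
F = cos^2(theta/2)
theta = 9*pi/14 = 2.0196
theta/2 = 1.0098
cos(theta/2) = 0.5320
F = 0.2831

0.2831


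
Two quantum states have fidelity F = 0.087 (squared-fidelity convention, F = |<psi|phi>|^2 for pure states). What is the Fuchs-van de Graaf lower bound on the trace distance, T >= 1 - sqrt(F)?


Fuchs-van de Graaf (squared-fidelity convention): 1 - sqrt(F) <= T <= sqrt(1 - F).
Lower bound: T >= 1 - sqrt(F)
sqrt(F) = sqrt(0.087) = 0.2950
T >= 1 - 0.2950
T >= 0.7050

0.7050


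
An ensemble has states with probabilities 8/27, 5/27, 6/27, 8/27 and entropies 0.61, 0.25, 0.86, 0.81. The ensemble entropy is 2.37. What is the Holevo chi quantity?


chi = S(rho) - sum_i p_i * S(rho_i)
Weighted entropy = 8/27 * 0.61 + 5/27 * 0.25 + 6/27 * 0.86 + 8/27 * 0.81
= 0.6581
chi = 2.37 - 0.6581
= 1.7119

1.7119


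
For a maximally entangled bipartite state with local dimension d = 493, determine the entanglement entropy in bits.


For a maximally entangled state in d x d:
S = log2(d) = log2(493)
= 8.9454

8.9454


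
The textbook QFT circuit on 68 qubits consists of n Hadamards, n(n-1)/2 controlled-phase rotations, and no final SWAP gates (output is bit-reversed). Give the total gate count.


Hadamard gates: 68
Controlled rotations: n*(n-1)/2 = 68*67/2 = 2278
SWAP gates: 0 (omitted)
Total = 68 + 2278
= 2346

2346


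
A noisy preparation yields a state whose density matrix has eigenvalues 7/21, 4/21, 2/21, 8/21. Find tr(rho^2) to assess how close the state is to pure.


tr(rho^2) = sum of eigenvalues squared
= (7/21)^2 + (4/21)^2 + (2/21)^2 + (8/21)^2
= (49 + 16 + 4 + 64) / 441
= 133/441
= 0.3016

0.3016


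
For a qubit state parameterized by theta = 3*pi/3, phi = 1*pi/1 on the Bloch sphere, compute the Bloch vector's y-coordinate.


theta = 3.1416, phi = 3.1416
r_y = sin(theta)*sin(phi) = 0.0000 * 0.0000
r_y = 0.0000

0.0000


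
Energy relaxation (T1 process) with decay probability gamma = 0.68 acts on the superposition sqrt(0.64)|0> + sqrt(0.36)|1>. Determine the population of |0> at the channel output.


For amplitude damping with parameter gamma on state sqrt(a)|0> + sqrt(b)|1>:
alpha^2 = 0.64, beta^2 = 0.36
P(|0>) = alpha^2 + gamma * beta^2
= 0.64 + 0.68 * 0.36
= 0.64 + 0.2448
= 0.8848

0.8848


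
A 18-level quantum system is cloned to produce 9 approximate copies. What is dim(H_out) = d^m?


Output space = H^(tensor 9) where dim(H) = 18
dim = 18^9
= 324 (after 2 factors)
= 5832 (after 3 factors)
= 104976 (after 4 factors)
= 1889568 (after 5 factors)
= 34012224 (after 6 factors)
= 612220032 (after 7 factors)
= 11019960576 (after 8 factors)
= 198359290368 (after 9 factors)
= 198359290368

198359290368


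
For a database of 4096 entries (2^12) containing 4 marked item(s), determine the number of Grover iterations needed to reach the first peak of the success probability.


After j Grover iterations the success probability is P(j) = sin^2((2j+1)*theta), where sin(theta) = sqrt(k/N).
N = 2^12 = 4096, k = 4
sin(theta) = sqrt(k/N) = 0.03125
theta = arcsin(sqrt(k/N)) = 0.0312550885 rad
P(j) reaches its first maximum when (2j+1)*theta is as close as possible to pi/2, i.e. j = round(pi/(4*theta) - 1/2).
pi/(4*theta) - 1/2 = 24.6286
(For comparison, the common estimate pi/4 * sqrt(N/k) = 25.1327; the exact maximiser is used here.)
Optimal iterations = 25

25


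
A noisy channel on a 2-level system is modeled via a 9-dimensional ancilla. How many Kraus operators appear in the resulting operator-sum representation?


Tracing out the environment in an orthonormal basis {|i>_E} gives Kraus operators K_i = <i|_E U |0>_E.
Number of Kraus operators = dim(H_env) = d_env
= 9

9


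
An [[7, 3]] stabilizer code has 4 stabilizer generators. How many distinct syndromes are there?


Each stabilizer generator gives a binary (+1 or -1) measurement outcome.
With 4 independent generators:
Total syndromes = 2^4
= 16

16


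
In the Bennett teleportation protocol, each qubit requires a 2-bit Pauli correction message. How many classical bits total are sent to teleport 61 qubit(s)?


Quantum teleportation requires 2 classical bits per qubit teleported.
61 qubit(s) -> 2 * 61 = 122 classical bits

122


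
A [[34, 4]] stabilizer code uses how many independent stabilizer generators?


For an [[n,k]] stabilizer code:
Number of stabilizer generators = n - k
= 34 - 4
= 30

30


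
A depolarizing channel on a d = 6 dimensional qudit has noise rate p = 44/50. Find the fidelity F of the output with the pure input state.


F = (1-p) + p/d
= (1 - 0.8800) + 0.8800/6
= 0.1200 + 0.1467
= 0.2667

0.2667


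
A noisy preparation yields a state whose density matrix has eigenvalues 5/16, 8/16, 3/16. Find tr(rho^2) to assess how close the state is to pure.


tr(rho^2) = sum of eigenvalues squared
= (5/16)^2 + (8/16)^2 + (3/16)^2
= (25 + 64 + 9) / 256
= 98/256
= 0.3828

0.3828
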